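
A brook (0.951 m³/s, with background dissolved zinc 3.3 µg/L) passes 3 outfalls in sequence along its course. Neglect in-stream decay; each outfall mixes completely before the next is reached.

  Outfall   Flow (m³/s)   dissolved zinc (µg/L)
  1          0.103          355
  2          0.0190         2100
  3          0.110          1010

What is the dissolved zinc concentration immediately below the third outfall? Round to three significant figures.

After outfall 1: Q = 0.9510 + 0.1030 = 1.054 m³/s; C = (0.9510·3.300 + 0.1030·355.0)/1.054 = 37.67 µg/L.
After outfall 2: Q = 1.054 + 0.01900 = 1.073 m³/s; C = (1.054·37.67 + 0.01900·2100)/1.073 = 74.19 µg/L.
After outfall 3: Q = 1.073 + 0.1100 = 1.183 m³/s; C = (1.073·74.19 + 0.1100·1010)/1.183 = 161.2 µg/L.

161 µg/L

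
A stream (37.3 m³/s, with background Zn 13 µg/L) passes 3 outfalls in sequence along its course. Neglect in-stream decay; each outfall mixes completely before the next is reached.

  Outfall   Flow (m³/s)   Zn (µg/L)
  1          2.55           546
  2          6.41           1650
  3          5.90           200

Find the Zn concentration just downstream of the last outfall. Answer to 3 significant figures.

261 µg/L

Below outfall 1: Q → 39.85 m³/s, C = (37.30·13.00 + 2.550·546.0)/39.85 = 47.11 µg/L.
Below outfall 2: Q → 46.26 m³/s, C = (39.85·47.11 + 6.410·1650)/46.26 = 269.2 µg/L.
Below outfall 3: Q → 52.16 m³/s, C = (46.26·269.2 + 5.900·200.0)/52.16 = 261.4 µg/L.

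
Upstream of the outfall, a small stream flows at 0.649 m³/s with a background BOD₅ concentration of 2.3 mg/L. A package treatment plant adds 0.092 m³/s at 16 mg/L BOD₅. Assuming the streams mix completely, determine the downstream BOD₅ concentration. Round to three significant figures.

Conservation of mass: C = (0.6490·2.300 + 0.09200·16.00) / 0.7410 = 2.965/0.7410 = 4.001 mg/L.

4.00 mg/L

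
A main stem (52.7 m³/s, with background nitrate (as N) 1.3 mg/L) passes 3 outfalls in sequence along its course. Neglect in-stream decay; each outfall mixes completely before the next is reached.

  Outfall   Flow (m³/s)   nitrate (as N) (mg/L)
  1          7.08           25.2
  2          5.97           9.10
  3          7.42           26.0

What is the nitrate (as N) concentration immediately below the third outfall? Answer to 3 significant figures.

After outfall 1: Q = 52.70 + 7.080 = 59.78 m³/s; C = (52.70·1.300 + 7.080·25.20)/59.78 = 4.131 mg/L.
After outfall 2: Q = 59.78 + 5.970 = 65.75 m³/s; C = (59.78·4.131 + 5.970·9.100)/65.75 = 4.582 mg/L.
After outfall 3: Q = 65.75 + 7.420 = 73.17 m³/s; C = (65.75·4.582 + 7.420·26.00)/73.17 = 6.754 mg/L.

6.75 mg/L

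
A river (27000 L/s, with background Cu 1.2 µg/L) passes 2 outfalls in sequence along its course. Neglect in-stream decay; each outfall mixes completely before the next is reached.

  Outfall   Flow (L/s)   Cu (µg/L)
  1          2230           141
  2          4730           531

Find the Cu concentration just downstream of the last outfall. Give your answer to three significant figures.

84.2 µg/L

Below outfall 1: Q → 29230 L/s, C = (27000·1.200 + 2230·141.0)/29230 = 11.87 µg/L.
Below outfall 2: Q → 33960 L/s, C = (29230·11.87 + 4730·531.0)/33960 = 84.17 µg/L.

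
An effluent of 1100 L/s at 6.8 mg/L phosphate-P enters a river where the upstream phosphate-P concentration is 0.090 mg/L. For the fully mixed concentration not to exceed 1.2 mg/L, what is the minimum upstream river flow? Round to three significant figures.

Set C_mix = 1.2: (Q·0.09000 + 1100·6.800) / (Q + 1100) = 1.2
→ Q = 1100·(6.800 − 1.2)/(1.2 − 0.09000) = 5550 L/s.

5550 L/s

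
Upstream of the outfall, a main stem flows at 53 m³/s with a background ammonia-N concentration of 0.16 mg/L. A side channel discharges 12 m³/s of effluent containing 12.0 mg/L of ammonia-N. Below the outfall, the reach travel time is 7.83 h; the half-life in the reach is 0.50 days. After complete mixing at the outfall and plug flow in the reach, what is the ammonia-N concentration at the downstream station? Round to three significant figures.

1.49 mg/L

After mixing, C = (53.00·0.1600 + 12.00·12.00) / 65.00 = 152.5/65.00 = 2.346 mg/L.
Half-life 0.50 d → k = ln 2 / 0.50 = 1.386 d⁻¹.
Applying C = C₀e^(−kt): 2.346 × 0.6362 = 1.492 mg/L.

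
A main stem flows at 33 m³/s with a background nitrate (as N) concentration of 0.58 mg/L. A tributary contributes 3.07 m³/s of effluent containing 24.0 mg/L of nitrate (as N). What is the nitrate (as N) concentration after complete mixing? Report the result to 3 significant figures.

Mixed concentration C = ΣQC/ΣQ = (33.00·0.5800 + 3.070·24.00) / 36.07 = 92.82/36.07 = 2.573 mg/L.

2.57 mg/L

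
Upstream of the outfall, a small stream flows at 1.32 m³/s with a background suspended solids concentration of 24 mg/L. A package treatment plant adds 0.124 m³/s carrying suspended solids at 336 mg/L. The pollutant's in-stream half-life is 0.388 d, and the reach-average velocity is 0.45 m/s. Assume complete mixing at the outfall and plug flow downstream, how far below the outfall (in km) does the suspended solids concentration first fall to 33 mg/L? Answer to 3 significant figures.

9.39 km

Mixed concentration C = ΣQC/ΣQ = (1.320·24.00 + 0.1240·336.0) / 1.444 = 73.34/1.444 = 50.79 mg/L.
Half-life 0.388 d → k = ln 2 / 0.388 = 1.786 d⁻¹.
Set 50.79·exp(−k·t) = 33 → t = ln(50.79/33)/k = 20860 s = 5.793 h.
Distance = v·t = 0.45·20860 = 9385 m = 9.385 km.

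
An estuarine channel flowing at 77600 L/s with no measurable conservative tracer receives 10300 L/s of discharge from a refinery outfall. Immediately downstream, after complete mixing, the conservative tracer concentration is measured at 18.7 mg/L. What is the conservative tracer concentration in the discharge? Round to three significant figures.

160 mg/L

Mass balance: 77600·0 + 10300·Cₑ = 87900·18.70
→ Cₑ = (87900·18.70 − 77600·0) / 10300 = 159.6 mg/L.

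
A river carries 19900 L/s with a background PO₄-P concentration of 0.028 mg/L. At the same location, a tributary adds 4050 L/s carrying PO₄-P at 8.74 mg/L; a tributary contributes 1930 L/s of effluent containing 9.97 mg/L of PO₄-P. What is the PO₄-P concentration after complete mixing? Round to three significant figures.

2.13 mg/L

Conservation of mass: C = (19900·0.02800 + 4050·8.740 + 1930·9.970) / 25880 = 55200/25880 = 2.133 mg/L.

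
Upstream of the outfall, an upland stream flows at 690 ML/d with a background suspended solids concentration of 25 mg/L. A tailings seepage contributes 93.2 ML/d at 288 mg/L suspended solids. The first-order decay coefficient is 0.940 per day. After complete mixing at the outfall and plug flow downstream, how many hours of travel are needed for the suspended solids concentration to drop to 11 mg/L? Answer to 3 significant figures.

41.7 h

Conservation of mass: C = (690.0·25.00 + 93.20·288.0) / 783.2 = 44090/783.2 = 56.30 mg/L.
56.30·exp(−k·t) = 11 → t = ln(56.30/11)/k = 150100 s = 41.69 h.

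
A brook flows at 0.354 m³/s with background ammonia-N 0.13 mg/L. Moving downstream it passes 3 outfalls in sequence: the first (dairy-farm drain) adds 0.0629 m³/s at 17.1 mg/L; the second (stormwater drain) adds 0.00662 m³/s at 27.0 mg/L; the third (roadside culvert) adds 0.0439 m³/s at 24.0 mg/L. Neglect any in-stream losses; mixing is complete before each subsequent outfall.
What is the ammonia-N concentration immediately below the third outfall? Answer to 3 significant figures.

5.04 mg/L

After outfall 1: Q = 0.3540 + 0.06290 = 0.4169 m³/s; C = (0.3540·0.1300 + 0.06290·17.10)/0.4169 = 2.690 mg/L.
After outfall 2: Q = 0.4169 + 0.006620 = 0.4235 m³/s; C = (0.4169·2.690 + 0.006620·27.00)/0.4235 = 3.070 mg/L.
After outfall 3: Q = 0.4235 + 0.04390 = 0.4674 m³/s; C = (0.4235·3.070 + 0.04390·24.00)/0.4674 = 5.036 mg/L.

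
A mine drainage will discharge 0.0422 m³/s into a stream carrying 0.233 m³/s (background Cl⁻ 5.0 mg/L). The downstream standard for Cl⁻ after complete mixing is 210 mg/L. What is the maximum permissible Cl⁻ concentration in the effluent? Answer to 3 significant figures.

At the limit, (Qr·Cr + Qe·Cₑ)/(Qr + Qe) = 210:
Cₑ = (0.2752·210 − 0.2330·5.000) / 0.04220 = 1342 mg/L.

1340 mg/L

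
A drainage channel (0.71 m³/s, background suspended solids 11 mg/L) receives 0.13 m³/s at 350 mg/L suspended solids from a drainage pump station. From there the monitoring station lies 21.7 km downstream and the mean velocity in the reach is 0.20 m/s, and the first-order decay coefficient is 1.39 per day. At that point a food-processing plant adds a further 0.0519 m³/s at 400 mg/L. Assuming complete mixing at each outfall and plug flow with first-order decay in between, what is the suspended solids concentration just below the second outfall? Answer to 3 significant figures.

Mass balance: C = (0.7100·11.00 + 0.1300·350.0) / 0.8400 = 53.31/0.8400 = 63.46 mg/L; combined flow 0.8400 m³/s.
Travel time t = 21.7·1000 / 0.20 = 108500 s = 30.14 h.
Applying C = C₀e^(−kt): 63.46 × 0.1746 = 11.08 mg/L.
At the second outfall, C = (0.8400·11.08 + 0.05190·400.0) / (0.8400 + 0.05190) = 33.71 mg/L.

33.7 mg/L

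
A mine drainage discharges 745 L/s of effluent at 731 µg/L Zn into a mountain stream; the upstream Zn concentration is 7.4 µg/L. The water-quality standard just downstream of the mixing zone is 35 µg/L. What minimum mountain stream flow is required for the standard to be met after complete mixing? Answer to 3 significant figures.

Set C_mix = 35: (Q·7.400 + 745.0·731.0) / (Q + 745.0) = 35
→ Q = 745.0·(731.0 − 35)/(35 − 7.400) = 18790 L/s.

18800 L/s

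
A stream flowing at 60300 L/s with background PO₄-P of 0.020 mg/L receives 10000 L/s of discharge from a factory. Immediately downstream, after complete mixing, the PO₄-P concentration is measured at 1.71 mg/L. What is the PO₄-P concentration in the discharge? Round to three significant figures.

11.9 mg/L

Mass balance: 60300·0.02000 + 10000·Cₑ = 70300·1.710
→ Cₑ = (70300·1.710 − 60300·0.02000) / 10000 = 11.90 mg/L.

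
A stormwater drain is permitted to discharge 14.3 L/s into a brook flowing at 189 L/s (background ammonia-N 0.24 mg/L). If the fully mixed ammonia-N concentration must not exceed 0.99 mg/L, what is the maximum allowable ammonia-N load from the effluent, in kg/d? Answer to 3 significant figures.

13.5 kg/d

Mass balance at the limit: 189.0·0.2400 + 14.30·Cₑ = 203.3·0.99 → Cₑ = 10.90 mg/L.
14.30 L/s = 0.01430 m³/s. Load = 0.01430 m³/s × 10.90 g/m³ × 86 400 s/d = 13.47 kg/d.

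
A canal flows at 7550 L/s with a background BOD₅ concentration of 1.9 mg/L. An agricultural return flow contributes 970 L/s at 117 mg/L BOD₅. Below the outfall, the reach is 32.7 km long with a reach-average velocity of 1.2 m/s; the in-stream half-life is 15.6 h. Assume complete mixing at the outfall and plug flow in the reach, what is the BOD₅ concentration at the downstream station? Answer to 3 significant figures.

After mixing, C = (7550·1.900 + 970.0·117.0) / 8520 = 127800/8520 = 15.00 mg/L.
Travel time t = 32.7·1000 / 1.2 = 27250 s = 7.569 h.
Half-life 15.6 h → k = ln 2 / 15.6 = 0.04443 h⁻¹ = 1.066 d⁻¹.
First-order decay: C = 15.00·exp(−k·t) = 15.00·0.7144 = 10.72 mg/L.

10.7 mg/L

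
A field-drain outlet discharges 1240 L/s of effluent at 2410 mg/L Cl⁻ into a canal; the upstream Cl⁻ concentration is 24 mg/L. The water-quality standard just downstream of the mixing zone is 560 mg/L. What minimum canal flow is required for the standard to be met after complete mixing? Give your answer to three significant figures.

4280 L/s

Set C_mix = 560: (Q·24.00 + 1240·2410) / (Q + 1240) = 560
→ Q = 1240·(2410 − 560)/(560 − 24.00) = 4280 L/s.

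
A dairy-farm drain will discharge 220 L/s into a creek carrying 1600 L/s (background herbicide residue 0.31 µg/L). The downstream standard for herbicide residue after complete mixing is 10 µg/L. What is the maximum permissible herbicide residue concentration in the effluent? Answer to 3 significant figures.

At the limit, (Qr·Cr + Qe·Cₑ)/(Qr + Qe) = 10:
Cₑ = (1820·10 − 1600·0.3100) / 220.0 = 80.47 µg/L.

80.5 µg/L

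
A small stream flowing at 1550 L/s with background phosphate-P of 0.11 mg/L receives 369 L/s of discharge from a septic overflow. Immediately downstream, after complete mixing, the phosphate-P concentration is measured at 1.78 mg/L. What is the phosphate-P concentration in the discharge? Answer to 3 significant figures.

Mass balance: 1550·0.1100 + 369.0·Cₑ = 1919·1.780
→ Cₑ = (1919·1.780 − 1550·0.1100) / 369.0 = 8.795 mg/L.

8.79 mg/L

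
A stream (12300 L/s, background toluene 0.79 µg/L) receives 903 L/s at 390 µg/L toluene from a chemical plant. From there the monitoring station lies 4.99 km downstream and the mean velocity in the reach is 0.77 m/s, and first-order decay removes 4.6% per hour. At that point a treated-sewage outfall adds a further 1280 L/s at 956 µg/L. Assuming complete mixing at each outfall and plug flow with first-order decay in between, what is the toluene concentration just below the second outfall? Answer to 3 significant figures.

Flow-weighted average: C = (12300·0.7900 + 903.0·390.0) / 13200 = 361900/13200 = 27.41 µg/L; combined flow 13200 L/s.
Travel time t = 4.99·1000 / 0.77 = 6481 s = 1.800 h.
4.6%/h lost → k = −ln(1 − 0.046) = 0.04709 h⁻¹.
After decay, C = 27.41 × e^(−kt) = 27.41 × 0.9187 = 25.18 µg/L.
At the second outfall, C = (13200·25.18 + 1280·956.0) / (13200 + 1280) = 107.4 µg/L.

107 µg/L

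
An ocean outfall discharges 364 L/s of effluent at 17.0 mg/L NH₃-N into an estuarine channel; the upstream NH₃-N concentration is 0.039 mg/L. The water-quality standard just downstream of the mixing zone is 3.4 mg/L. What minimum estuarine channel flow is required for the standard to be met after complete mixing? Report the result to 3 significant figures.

Set C_mix = 3.4: (Q·0.03900 + 364.0·17.00) / (Q + 364.0) = 3.4
→ Q = 364.0·(17.00 − 3.4)/(3.4 − 0.03900) = 1473 L/s.

1470 L/s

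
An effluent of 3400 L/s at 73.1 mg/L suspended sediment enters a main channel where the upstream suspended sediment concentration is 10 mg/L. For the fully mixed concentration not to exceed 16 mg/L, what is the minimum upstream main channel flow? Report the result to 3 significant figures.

Set C_mix = 16: (Q·10.00 + 3400·73.10) / (Q + 3400) = 16
→ Q = 3400·(73.10 − 16)/(16 − 10.00) = 32360 L/s.

32400 L/s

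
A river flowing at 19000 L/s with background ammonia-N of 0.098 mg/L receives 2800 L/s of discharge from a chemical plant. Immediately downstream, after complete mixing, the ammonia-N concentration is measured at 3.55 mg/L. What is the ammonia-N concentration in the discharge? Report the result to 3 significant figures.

Mass balance: 19000·0.09800 + 2800·Cₑ = 21800·3.550
→ Cₑ = (21800·3.550 − 19000·0.09800) / 2800 = 26.97 mg/L.

27.0 mg/L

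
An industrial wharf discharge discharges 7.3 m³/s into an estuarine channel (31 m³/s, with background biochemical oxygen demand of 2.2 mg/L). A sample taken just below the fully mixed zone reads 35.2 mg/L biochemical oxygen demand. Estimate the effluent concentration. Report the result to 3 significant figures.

175 mg/L

Mass balance: 31.00·2.200 + 7.300·Cₑ = 38.30·35.20
→ Cₑ = (38.30·35.20 − 31.00·2.200) / 7.300 = 175.3 mg/L.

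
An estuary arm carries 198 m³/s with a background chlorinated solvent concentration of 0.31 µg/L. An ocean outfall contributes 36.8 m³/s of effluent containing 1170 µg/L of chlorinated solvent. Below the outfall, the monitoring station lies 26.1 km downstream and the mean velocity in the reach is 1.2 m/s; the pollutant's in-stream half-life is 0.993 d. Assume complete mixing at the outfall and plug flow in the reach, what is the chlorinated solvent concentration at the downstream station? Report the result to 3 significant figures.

Conservation of mass: C = (198.0·0.3100 + 36.80·1170) / 234.8 = 43120/234.8 = 183.6 µg/L.
Travel time t = 26.1·1000 / 1.2 = 21750 s = 6.042 h.
Half-life 0.993 d → k = ln 2 / 0.993 = 0.6980 d⁻¹.
After decay, C = 183.6 × e^(−kt) = 183.6 × 0.8389 = 154.0 µg/L.

154 µg/L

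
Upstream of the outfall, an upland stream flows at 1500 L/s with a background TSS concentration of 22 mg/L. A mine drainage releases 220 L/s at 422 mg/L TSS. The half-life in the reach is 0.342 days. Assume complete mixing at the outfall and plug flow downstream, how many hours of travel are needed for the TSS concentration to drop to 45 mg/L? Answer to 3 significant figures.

Conservation of mass: C = (1500·22.00 + 220.0·422.0) / 1720 = 125800/1720 = 73.16 mg/L.
Half-life 0.342 d → k = ln 2 / 0.342 = 2.027 d⁻¹.
73.16·exp(−k·t) = 45 → t = ln(73.16/45)/k = 20720 s = 5.755 h.

5.76 h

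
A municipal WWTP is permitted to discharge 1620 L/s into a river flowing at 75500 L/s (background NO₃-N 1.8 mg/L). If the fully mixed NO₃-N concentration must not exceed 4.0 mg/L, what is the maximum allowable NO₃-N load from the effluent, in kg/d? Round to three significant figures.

Mass balance at the limit: 75500·1.800 + 1620·Cₑ = 77120·4.0 → Cₑ = 106.5 mg/L.
1620 L/s = 1.620 m³/s. Load = 1.620 m³/s × 106.5 g/m³ × 86 400 s/d = 14910 kg/d.

14900 kg/d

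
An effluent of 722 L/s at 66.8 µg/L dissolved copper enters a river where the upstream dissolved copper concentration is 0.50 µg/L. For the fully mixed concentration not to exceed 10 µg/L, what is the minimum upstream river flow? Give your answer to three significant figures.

4320 L/s

Set C_mix = 10: (Q·0.5000 + 722.0·66.80) / (Q + 722.0) = 10
→ Q = 722.0·(66.80 − 10)/(10 − 0.5000) = 4317 L/s.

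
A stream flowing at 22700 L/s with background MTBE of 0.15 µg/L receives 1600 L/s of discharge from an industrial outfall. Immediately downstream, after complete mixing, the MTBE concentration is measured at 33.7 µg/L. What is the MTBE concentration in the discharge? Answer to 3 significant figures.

Mass balance: 22700·0.1500 + 1600·Cₑ = 24300·33.70
→ Cₑ = (24300·33.70 − 22700·0.1500) / 1600 = 509.7 µg/L.

510 µg/L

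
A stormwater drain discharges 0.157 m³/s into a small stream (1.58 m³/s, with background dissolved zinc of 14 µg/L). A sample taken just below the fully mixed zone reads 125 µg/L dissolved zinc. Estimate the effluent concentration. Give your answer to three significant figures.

1240 µg/L

Mass balance: 1.580·14.00 + 0.1570·Cₑ = 1.737·125.0
→ Cₑ = (1.737·125.0 − 1.580·14.00) / 0.1570 = 1242 µg/L.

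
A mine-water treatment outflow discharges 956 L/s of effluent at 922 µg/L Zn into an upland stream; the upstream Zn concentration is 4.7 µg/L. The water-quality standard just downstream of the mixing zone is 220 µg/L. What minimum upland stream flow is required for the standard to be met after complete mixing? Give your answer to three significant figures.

3120 L/s

Set C_mix = 220: (Q·4.700 + 956.0·922.0) / (Q + 956.0) = 220
→ Q = 956.0·(922.0 − 220)/(220 − 4.700) = 3117 L/s.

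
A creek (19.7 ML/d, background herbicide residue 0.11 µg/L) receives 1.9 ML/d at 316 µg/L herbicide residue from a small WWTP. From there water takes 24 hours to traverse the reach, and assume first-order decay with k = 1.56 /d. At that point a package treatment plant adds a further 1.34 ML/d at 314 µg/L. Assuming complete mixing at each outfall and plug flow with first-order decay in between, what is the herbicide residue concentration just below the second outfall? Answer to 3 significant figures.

Flow-weighted average: C = (19.70·0.1100 + 1.900·316.0) / 21.60 = 602.6/21.60 = 27.90 µg/L; combined flow 21.60 ML/d.
First-order decay: C = 27.90·exp(−k·t) = 27.90·0.2101 = 5.862 µg/L.
At the second outfall, C = (21.60·5.862 + 1.340·314.0) / (21.60 + 1.340) = 23.86 µg/L.

23.9 µg/L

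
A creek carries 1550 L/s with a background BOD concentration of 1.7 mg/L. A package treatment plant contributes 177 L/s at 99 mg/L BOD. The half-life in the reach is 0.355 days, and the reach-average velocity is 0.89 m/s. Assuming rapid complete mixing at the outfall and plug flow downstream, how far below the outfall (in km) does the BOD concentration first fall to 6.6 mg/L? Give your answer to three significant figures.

22.5 km

After mixing, C = (1550·1.700 + 177.0·99.00) / 1727 = 20160/1727 = 11.67 mg/L.
Half-life 0.355 d → k = ln 2 / 0.355 = 1.953 d⁻¹.
Set 11.67·exp(−k·t) = 6.6 → t = ln(11.67/6.6)/k = 25230 s = 7.008 h.
Distance = v·t = 0.89·25230 = 22450 m = 22.45 km.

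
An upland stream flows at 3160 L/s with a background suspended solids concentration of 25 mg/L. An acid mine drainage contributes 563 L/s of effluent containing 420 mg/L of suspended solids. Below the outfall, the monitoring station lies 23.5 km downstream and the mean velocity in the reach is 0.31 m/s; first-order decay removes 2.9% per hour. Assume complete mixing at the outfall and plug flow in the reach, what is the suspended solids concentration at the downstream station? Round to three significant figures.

45.6 mg/L

Flow-weighted average: C = (3160·25.00 + 563.0·420.0) / 3723 = 315500/3723 = 84.73 mg/L.
Travel time t = 23.5·1000 / 0.31 = 75810 s = 21.06 h.
2.9%/h lost → k = −ln(1 − 0.029) = 0.02943 h⁻¹.
Applying C = C₀e^(−kt): 84.73 × 0.5381 = 45.60 mg/L.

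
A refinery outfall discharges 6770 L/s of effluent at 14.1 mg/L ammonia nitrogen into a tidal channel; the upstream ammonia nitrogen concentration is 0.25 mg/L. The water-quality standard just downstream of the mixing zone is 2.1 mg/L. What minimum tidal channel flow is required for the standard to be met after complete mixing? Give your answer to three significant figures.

Set C_mix = 2.1: (Q·0.2500 + 6770·14.10) / (Q + 6770) = 2.1
→ Q = 6770·(14.10 − 2.1)/(2.1 − 0.2500) = 43910 L/s.

43900 L/s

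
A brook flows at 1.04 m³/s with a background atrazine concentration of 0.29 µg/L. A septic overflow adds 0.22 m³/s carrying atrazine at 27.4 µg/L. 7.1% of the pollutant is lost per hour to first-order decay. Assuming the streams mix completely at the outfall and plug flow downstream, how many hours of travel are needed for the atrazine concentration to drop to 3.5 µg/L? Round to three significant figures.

4.91 h

After mixing, C = (1.040·0.2900 + 0.2200·27.40) / 1.260 = 6.330/1.260 = 5.023 µg/L.
7.1%/h lost → k = −ln(1 − 0.071) = 0.07365 h⁻¹.
5.023·exp(−k·t) = 3.5 → t = ln(5.023/3.5)/k = 17660 s = 4.907 h.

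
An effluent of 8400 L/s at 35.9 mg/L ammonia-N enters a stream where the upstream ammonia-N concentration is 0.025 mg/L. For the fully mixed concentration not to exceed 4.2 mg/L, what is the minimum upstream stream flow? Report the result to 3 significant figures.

63800 L/s

Set C_mix = 4.2: (Q·0.02500 + 8400·35.90) / (Q + 8400) = 4.2
→ Q = 8400·(35.90 − 4.2)/(4.2 − 0.02500) = 63780 L/s.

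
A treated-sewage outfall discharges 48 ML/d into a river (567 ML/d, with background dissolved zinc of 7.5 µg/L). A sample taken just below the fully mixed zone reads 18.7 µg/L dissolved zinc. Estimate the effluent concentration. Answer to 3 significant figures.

151 µg/L

Mass balance: 567.0·7.500 + 48.00·Cₑ = 615.0·18.70
→ Cₑ = (615.0·18.70 − 567.0·7.500) / 48.00 = 151.0 µg/L.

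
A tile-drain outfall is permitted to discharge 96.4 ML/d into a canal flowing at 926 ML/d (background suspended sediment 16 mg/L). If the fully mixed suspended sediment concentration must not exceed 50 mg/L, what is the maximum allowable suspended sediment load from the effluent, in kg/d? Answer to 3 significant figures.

Mass balance at the limit: 926.0·16.00 + 96.40·Cₑ = 1022·50 → Cₑ = 376.6 mg/L.
96.40 ML/d = 1.116 m³/s. Load = 1.116 m³/s × 376.6 g/m³ × 86 400 s/d = 36300 kg/d.

36300 kg/d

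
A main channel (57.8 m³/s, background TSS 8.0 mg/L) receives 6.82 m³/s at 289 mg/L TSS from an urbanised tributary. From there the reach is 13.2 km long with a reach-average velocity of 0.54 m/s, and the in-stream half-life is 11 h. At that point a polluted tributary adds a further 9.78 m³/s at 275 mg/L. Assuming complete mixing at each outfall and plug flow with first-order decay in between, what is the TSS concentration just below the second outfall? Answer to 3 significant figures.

57.5 mg/L

Mixed concentration C = ΣQC/ΣQ = (57.80·8.000 + 6.820·289.0) / 64.62 = 2433/64.62 = 37.66 mg/L; combined flow 64.62 m³/s.
Travel time t = 13.2·1000 / 0.54 = 24440 s = 6.790 h.
Half-life 11 h → k = ln 2 / 11 = 0.06301 h⁻¹ = 1.512 d⁻¹.
First-order decay: C = 37.66·exp(−k·t) = 37.66·0.6519 = 24.55 mg/L.
At the second outfall, C = (64.62·24.55 + 9.780·275.0) / (64.62 + 9.780) = 57.47 mg/L.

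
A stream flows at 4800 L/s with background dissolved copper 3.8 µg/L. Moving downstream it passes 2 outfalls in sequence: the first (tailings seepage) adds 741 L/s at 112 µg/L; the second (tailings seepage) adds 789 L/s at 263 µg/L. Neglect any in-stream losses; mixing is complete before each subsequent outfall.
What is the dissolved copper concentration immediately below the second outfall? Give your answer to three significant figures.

Below outfall 1: Q → 5541 L/s, C = (4800·3.800 + 741.0·112.0)/5541 = 18.27 µg/L.
Below outfall 2: Q → 6330 L/s, C = (5541·18.27 + 789.0·263.0)/6330 = 48.77 µg/L.

48.8 µg/L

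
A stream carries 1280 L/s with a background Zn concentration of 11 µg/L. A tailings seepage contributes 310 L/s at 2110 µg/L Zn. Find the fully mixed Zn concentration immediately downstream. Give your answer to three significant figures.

420 µg/L

Conservation of mass: C = (1280·11.00 + 310.0·2110) / 1590 = 668200/1590 = 420.2 µg/L.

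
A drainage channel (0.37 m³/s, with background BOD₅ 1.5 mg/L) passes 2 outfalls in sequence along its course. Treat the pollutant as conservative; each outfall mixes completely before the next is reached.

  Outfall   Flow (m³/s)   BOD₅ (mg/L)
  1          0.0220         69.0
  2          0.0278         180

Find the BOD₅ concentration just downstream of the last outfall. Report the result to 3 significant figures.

After outfall 1: Q = 0.3700 + 0.02200 = 0.3920 m³/s; C = (0.3700·1.500 + 0.02200·69.00)/0.3920 = 5.288 mg/L.
After outfall 2: Q = 0.3920 + 0.02780 = 0.4198 m³/s; C = (0.3920·5.288 + 0.02780·180.0)/0.4198 = 16.86 mg/L.

16.9 mg/L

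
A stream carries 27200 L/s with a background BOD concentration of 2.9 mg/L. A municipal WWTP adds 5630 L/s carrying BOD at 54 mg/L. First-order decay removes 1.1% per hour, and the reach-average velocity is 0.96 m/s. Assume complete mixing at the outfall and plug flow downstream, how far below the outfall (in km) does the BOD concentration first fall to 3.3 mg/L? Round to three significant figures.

394 km

Conservation of mass: C = (27200·2.900 + 5630·54.00) / 32830 = 382900/32830 = 11.66 mg/L.
1.1%/h lost → k = −ln(1 − 0.011) = 0.01106 h⁻¹.
Set 11.66·exp(−k·t) = 3.3 → t = ln(11.66/3.3)/k = 410900 s = 114.1 h.
Distance = v·t = 0.96·410900 = 394500 m = 394.5 km.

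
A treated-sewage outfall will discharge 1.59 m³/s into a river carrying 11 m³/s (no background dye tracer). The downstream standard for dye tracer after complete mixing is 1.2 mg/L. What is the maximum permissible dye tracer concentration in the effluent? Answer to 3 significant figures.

At the limit, (Qr·Cr + Qe·Cₑ)/(Qr + Qe) = 1.2:
Cₑ = (12.59·1.2 − 11.00·0) / 1.590 = 9.502 mg/L.

9.50 mg/L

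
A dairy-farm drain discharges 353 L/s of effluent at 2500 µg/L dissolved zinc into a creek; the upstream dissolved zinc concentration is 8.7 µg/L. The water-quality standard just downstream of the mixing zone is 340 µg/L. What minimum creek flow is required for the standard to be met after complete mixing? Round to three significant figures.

Set C_mix = 340: (Q·8.700 + 353.0·2500) / (Q + 353.0) = 340
→ Q = 353.0·(2500 − 340)/(340 − 8.700) = 2301 L/s.

2300 L/s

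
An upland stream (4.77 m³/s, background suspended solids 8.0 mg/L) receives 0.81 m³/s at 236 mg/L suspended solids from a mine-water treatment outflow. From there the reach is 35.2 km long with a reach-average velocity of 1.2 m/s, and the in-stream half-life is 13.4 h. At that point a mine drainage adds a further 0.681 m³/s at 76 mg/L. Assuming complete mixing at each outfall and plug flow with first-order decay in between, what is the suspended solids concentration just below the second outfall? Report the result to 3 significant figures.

32.3 mg/L

Flow-weighted average: C = (4.770·8.000 + 0.8100·236.0) / 5.580 = 229.3/5.580 = 41.10 mg/L; combined flow 5.580 m³/s.
Travel time t = 35.2·1000 / 1.2 = 29330 s = 8.148 h.
Half-life 13.4 h → k = ln 2 / 13.4 = 0.05173 h⁻¹ = 1.241 d⁻¹.
After decay, C = 41.10 × e^(−kt) = 41.10 × 0.6561 = 26.96 mg/L.
Second outfall: C = (5.580·26.96 + 0.6810·76.00)/6.261 = 32.30 mg/L.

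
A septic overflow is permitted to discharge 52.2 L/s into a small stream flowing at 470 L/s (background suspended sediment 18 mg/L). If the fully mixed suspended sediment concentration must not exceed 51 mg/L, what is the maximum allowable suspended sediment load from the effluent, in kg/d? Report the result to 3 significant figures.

1570 kg/d

Mass balance at the limit: 470.0·18.00 + 52.20·Cₑ = 522.2·51 → Cₑ = 348.1 mg/L.
52.20 L/s = 0.05220 m³/s. Load = 0.05220 m³/s × 348.1 g/m³ × 86 400 s/d = 1570 kg/d.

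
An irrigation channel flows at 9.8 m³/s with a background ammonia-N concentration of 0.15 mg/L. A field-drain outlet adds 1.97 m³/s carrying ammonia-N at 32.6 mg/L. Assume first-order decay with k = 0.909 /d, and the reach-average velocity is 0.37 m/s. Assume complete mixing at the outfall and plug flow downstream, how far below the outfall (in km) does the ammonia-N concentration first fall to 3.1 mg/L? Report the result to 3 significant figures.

Mass balance: C = (9.800·0.1500 + 1.970·32.60) / 11.77 = 65.69/11.77 = 5.581 mg/L.
Set 5.581·exp(−k·t) = 3.1 → t = ln(5.581/3.1)/k = 55890 s = 15.53 h.
Distance = v·t = 0.37·55890 = 20680 m = 20.68 km.

20.7 km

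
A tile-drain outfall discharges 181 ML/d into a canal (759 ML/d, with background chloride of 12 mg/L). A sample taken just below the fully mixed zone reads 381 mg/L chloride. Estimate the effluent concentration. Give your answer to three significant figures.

1930 mg/L

Mass balance: 759.0·12.00 + 181.0·Cₑ = 940.0·381.0
→ Cₑ = (940.0·381.0 − 759.0·12.00) / 181.0 = 1928 mg/L.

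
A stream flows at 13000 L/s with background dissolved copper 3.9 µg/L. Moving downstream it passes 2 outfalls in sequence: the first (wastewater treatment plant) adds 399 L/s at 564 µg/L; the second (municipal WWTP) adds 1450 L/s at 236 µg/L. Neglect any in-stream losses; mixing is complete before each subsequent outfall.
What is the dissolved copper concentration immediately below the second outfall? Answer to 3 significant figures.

41.6 µg/L

Outfall 1: combined Q = 13400 L/s; C = (13000·3.900 + 399.0·564.0)/13400 = 20.58 µg/L.
Outfall 2: combined Q = 14850 L/s; C = (13400·20.58 + 1450·236.0)/14850 = 41.61 µg/L.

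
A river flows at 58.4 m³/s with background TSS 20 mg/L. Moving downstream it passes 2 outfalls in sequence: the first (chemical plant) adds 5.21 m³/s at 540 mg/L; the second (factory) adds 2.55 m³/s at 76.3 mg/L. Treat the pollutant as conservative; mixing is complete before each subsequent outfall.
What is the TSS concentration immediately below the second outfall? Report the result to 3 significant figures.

After outfall 1: Q = 58.40 + 5.210 = 63.61 m³/s; C = (58.40·20.00 + 5.210·540.0)/63.61 = 62.59 mg/L.
After outfall 2: Q = 63.61 + 2.550 = 66.16 m³/s; C = (63.61·62.59 + 2.550·76.30)/66.16 = 63.12 mg/L.

63.1 mg/L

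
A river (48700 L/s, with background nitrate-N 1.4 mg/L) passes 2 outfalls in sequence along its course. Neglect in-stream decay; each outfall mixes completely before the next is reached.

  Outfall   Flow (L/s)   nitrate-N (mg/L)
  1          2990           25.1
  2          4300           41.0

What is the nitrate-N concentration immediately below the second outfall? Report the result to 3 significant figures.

Below outfall 1: Q → 51690 L/s, C = (48700·1.400 + 2990·25.10)/51690 = 2.771 mg/L.
Below outfall 2: Q → 55990 L/s, C = (51690·2.771 + 4300·41.00)/55990 = 5.707 mg/L.

5.71 mg/L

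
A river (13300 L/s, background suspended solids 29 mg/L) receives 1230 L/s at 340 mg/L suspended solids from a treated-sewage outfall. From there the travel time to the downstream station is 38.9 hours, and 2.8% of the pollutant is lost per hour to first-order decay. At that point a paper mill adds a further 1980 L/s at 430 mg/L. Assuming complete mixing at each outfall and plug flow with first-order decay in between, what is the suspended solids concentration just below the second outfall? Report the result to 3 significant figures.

67.7 mg/L

Mass balance: C = (13300·29.00 + 1230·340.0) / 14530 = 803900/14530 = 55.33 mg/L; combined flow 14530 L/s.
2.8%/h lost → k = −ln(1 − 0.028) = 0.02840 h⁻¹.
First-order decay: C = 55.33·exp(−k·t) = 55.33·0.3313 = 18.33 mg/L.
Second outfall: C = (14530·18.33 + 1980·430.0)/16510 = 67.70 mg/L.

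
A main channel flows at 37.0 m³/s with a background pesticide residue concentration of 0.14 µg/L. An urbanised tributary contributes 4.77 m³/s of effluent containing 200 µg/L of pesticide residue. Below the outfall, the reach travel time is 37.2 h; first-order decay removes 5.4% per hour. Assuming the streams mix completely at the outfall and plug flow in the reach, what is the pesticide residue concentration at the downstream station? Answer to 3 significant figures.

2.91 µg/L

Conservation of mass: C = (37.00·0.1400 + 4.770·200.0) / 41.77 = 959.2/41.77 = 22.96 µg/L.
5.4%/h lost → k = −ln(1 − 0.054) = 0.05551 h⁻¹.
Applying C = C₀e^(−kt): 22.96 × 0.1268 = 2.912 µg/L.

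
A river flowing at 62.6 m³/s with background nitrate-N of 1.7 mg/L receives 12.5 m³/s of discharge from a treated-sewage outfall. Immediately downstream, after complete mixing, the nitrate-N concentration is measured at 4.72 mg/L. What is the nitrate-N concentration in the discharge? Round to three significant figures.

19.8 mg/L

Mass balance: 62.60·1.700 + 12.50·Cₑ = 75.10·4.720
→ Cₑ = (75.10·4.720 − 62.60·1.700) / 12.50 = 19.84 mg/L.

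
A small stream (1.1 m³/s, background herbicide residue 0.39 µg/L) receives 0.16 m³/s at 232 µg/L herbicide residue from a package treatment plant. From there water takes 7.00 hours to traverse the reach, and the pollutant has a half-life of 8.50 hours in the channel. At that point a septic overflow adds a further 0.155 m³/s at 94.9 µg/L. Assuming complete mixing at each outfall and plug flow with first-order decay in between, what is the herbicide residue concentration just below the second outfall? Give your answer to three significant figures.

Flow-weighted average: C = (1.100·0.3900 + 0.1600·232.0) / 1.260 = 37.55/1.260 = 29.80 µg/L; combined flow 1.260 m³/s.
Half-life 8.50 h → k = ln 2 / 8.50 = 0.08155 h⁻¹ = 1.957 d⁻¹.
First-order decay: C = 29.80·exp(−k·t) = 29.80·0.5651 = 16.84 µg/L.
Second outfall: C = (1.260·16.84 + 0.1550·94.90)/1.415 = 25.39 µg/L.

25.4 µg/L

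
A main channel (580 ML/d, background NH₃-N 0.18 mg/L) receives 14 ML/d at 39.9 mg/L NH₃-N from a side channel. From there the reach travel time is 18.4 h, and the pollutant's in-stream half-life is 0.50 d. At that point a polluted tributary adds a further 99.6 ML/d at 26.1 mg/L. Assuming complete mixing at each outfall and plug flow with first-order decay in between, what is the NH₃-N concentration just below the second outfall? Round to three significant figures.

Mixed concentration C = ΣQC/ΣQ = (580.0·0.1800 + 14.00·39.90) / 594.0 = 663.0/594.0 = 1.116 mg/L; combined flow 594.0 ML/d.
Half-life 0.50 d → k = ln 2 / 0.50 = 1.386 d⁻¹.
Applying C = C₀e^(−kt): 1.116 × 0.3455 = 0.3856 mg/L.
Second outfall: C = (594.0·0.3856 + 99.60·26.10)/693.6 = 4.078 mg/L.

4.08 mg/L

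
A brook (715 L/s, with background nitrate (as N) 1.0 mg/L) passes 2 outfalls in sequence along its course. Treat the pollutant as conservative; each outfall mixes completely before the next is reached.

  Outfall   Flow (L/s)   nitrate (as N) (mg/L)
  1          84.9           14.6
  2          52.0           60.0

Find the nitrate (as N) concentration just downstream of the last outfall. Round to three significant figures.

5.96 mg/L

Below outfall 1: Q → 799.9 L/s, C = (715.0·1.000 + 84.90·14.60)/799.9 = 2.443 mg/L.
Below outfall 2: Q → 851.9 L/s, C = (799.9·2.443 + 52.00·60.00)/851.9 = 5.957 mg/L.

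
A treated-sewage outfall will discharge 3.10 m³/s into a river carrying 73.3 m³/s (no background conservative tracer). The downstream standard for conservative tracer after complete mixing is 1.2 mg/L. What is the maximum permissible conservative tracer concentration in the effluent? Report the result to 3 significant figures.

At the limit, (Qr·Cr + Qe·Cₑ)/(Qr + Qe) = 1.2:
Cₑ = (76.40·1.2 − 73.30·0) / 3.100 = 29.57 mg/L.

29.6 mg/L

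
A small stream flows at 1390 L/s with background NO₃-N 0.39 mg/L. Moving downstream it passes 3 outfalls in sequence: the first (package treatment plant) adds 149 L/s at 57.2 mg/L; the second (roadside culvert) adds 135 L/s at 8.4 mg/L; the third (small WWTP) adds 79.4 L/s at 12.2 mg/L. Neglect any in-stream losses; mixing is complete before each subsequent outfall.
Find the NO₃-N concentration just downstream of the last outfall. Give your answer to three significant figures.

6.37 mg/L

Below outfall 1: Q → 1539 L/s, C = (1390·0.3900 + 149.0·57.20)/1539 = 5.890 mg/L.
Below outfall 2: Q → 1674 L/s, C = (1539·5.890 + 135.0·8.400)/1674 = 6.093 mg/L.
Below outfall 3: Q → 1753 L/s, C = (1674·6.093 + 79.40·12.20)/1753 = 6.369 mg/L.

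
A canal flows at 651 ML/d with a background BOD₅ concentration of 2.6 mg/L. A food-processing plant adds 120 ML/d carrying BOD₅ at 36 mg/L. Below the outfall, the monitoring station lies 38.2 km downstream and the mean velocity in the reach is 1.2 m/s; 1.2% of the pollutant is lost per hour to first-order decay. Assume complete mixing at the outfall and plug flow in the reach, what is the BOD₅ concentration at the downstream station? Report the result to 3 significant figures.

Mixed concentration C = ΣQC/ΣQ = (651.0·2.600 + 120.0·36.00) / 771.0 = 6013/771.0 = 7.798 mg/L.
Travel time t = 38.2·1000 / 1.2 = 31830 s = 8.843 h.
1.2%/h lost → k = −ln(1 − 0.012) = 0.01207 h⁻¹.
Applying C = C₀e^(−kt): 7.798 × 0.8987 = 7.009 mg/L.

7.01 mg/L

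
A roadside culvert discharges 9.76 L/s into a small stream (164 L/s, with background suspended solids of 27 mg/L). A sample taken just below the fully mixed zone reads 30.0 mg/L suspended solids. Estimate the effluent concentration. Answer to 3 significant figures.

80.4 mg/L

Mass balance: 164.0·27.00 + 9.760·Cₑ = 173.8·30.00
→ Cₑ = (173.8·30.00 − 164.0·27.00) / 9.760 = 80.41 mg/L.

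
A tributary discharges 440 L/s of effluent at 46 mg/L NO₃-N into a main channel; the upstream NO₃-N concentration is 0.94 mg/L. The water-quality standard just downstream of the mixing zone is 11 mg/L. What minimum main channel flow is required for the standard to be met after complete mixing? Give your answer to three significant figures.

Set C_mix = 11: (Q·0.9400 + 440.0·46.00) / (Q + 440.0) = 11
→ Q = 440.0·(46.00 − 11)/(11 − 0.9400) = 1531 L/s.

1530 L/s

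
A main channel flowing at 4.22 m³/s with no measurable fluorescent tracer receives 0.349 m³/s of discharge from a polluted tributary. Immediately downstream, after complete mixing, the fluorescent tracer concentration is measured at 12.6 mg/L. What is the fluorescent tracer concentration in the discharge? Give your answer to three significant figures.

165 mg/L

Mass balance: 4.220·0 + 0.3490·Cₑ = 4.569·12.60
→ Cₑ = (4.569·12.60 − 4.220·0) / 0.3490 = 165.0 mg/L.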